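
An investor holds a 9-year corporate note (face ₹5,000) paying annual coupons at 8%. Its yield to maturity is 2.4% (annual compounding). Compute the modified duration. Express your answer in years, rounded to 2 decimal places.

6.99 years

Periodic yield y = 0.024. First find Macaulay duration:
  t   CF        PV=CF/(1+0.024)^t    t·PV
  1       400.00       390.6250       390.6250
  2       400.00       381.4697       762.9395
  3       400.00       372.5290     1,117.5871
  4       400.00       363.7979     1,455.1915
  5       400.00       355.2714     1,776.3568
  6       400.00       346.9447     2,081.6682
  7       400.00       338.8132     2,371.6923
  8       400.00       330.8722     2,646.9780
  9     5,400.00     4,362.0853    39,258.7674
  Σ                  7,242.4084    51,861.8056
P = 7,242.4084; Macaulay duration = 51,861.8056 / 7,242.4084 = 7.16085 years.
Modified duration = D_Mac / (1 + y) = 7.16085 / 1.024 = 6.99302 years.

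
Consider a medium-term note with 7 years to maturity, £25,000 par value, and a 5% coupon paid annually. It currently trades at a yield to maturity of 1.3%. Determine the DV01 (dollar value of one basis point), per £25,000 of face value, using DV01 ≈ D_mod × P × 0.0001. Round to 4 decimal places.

Periodic yield y = 0.013.
  t   CF        PV=CF/(1+0.013)^t    t·PV
  1     1,250.00     1,233.9585     1,233.9585
  2     1,250.00     1,218.1229     2,436.2459
  3     1,250.00     1,202.4906     3,607.4717
  4     1,250.00     1,187.0588     4,748.2352
  5     1,250.00     1,171.8251     5,859.1254
  6     1,250.00     1,156.7868     6,940.7211
  7    26,250.00    23,980.7737   167,865.4157
  Σ                 31,151.0164   192,691.1734
P = 31,151.0164; D_Mac = 6.18571 yrs; D_mod = 6.10633 yrs.
DV01 ≈ 6.10633 × 31,151.0164 × 0.0001 = 19.021834.

£19.0218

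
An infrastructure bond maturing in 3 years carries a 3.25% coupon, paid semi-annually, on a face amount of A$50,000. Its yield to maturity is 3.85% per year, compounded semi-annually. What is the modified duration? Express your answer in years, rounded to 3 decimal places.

2.827 years

Periodic yield y = 0.01925. First find Macaulay duration:
  t   CF        PV=CF/(1+0.01925)^t    t·PV
  1       812.50       797.1548       797.1548
  2       812.50       782.0994     1,564.1987
  3       812.50       767.3283     2,301.9849
  4       812.50       752.8362     3,011.3448
  5       812.50       738.6178     3,693.0890
  6    50,812.50    45,319.6182   271,917.7090
  Σ                 49,157.6546   283,285.4812
P = 49,157.6546; Macaulay duration = 283,285.4812 / 49,157.6546 = 5.76279 half-year periods = 2.88140 years.
Modified duration = D_Mac / (1 + y) = 2.88140 / 1.01925 = 2.82698 years.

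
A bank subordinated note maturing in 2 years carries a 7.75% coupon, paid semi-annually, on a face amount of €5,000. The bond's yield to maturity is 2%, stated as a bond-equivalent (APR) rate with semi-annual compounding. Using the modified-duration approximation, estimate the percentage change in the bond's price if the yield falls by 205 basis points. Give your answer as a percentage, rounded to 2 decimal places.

+3.85%

Periodic yield y = 0.01. Modified duration first:
  t   CF        PV=CF/(1+0.01)^t    t·PV
  1       193.75       191.8317       191.8317
  2       193.75       189.9324       379.8647
  3       193.75       188.0518       564.1555
  4     5,193.75     4,991.0917    19,964.3667
  Σ                  5,560.9075    21,100.2186
P = 5,560.9075; D_Mac = 3.79438 half-year periods = 1.89719 yrs; D_mod = 1.89719/(1+0.01) = 1.87841 yrs.
ΔP/P ≈ -D_mod · Δy = -1.87841 × (-0.0205) = +0.038507 = +3.8507%.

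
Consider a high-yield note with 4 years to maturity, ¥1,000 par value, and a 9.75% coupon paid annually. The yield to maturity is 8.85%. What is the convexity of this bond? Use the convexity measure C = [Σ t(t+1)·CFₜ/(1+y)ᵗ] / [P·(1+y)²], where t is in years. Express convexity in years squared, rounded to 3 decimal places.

14.117

With y = 0.0885:
  t   CF        PV=CF/(1+0.0885)^t    t·PV        t(t+1)·PV
  1        97.50        89.5728        89.5728         179.1456
  2        97.50        82.2901       164.5803         493.7408
  3        97.50        75.5996       226.7987         907.1948
  4     1,097.50       781.7912     3,127.1649      15,635.8246
  Σ                  1,029.2537     3,608.1167      17,215.9059
P = 1,029.2537.
Convexity = Σ t(t+1)·PV / [P·(1+y)²] = 17,215.9059 / (1,029.2537 × 1.184832) = 14.11726.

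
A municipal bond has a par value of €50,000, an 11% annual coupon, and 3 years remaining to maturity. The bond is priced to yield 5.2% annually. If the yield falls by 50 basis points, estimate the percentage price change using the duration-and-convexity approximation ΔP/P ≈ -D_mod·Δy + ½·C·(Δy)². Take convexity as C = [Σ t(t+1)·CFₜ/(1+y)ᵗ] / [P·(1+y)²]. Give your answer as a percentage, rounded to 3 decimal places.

+1.311%

With y = 0.052:
  t   CF        PV=CF/(1+0.052)^t    t·PV        t(t+1)·PV
  1     5,500.00     5,228.1369     5,228.1369      10,456.2738
  2     5,500.00     4,969.7119     9,939.4237      29,818.2712
  3    55,500.00    47,670.0671   143,010.2014     572,040.8058
  Σ                 57,867.9159   158,177.7621     612,315.3507
P = 57,867.9159; D_Mac = 2.73343 yrs; D_mod = 2.59832 yrs; C = 9.56106.
Duration effect: -2.59832 × (-0.005) = +0.012992
Convexity effect: 0.5 × 9.56106 × (-0.005)² = +0.0001195
ΔP/P ≈ +0.012992 + 0.0001195 = +0.013111 = +1.3111%.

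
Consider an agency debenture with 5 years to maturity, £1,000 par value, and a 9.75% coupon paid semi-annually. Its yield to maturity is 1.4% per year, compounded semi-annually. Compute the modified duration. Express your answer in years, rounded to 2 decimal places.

Periodic yield y = 0.007. First find Macaulay duration:
  t   CF        PV=CF/(1+0.007)^t    t·PV
  1        48.75        48.4111        48.4111
  2        48.75        48.0746        96.1492
  3        48.75        47.7404       143.2213
  4        48.75        47.4086       189.6342
  5        48.75        47.0790       235.3950
  6        48.75        46.7517       280.5105
  7        48.75        46.4268       324.9873
  8        48.75        46.1040       368.8322
  9        48.75        45.7835       412.0519
  10    1,048.75       978.0865     9,780.8651
  Σ                  1,401.8663    11,880.0577
P = 1,401.8663; Macaulay duration = 11,880.0577 / 1,401.8663 = 8.47446 half-year periods = 4.23723 years.
Modified duration = D_Mac / (1 + y) = 4.23723 / 1.007 = 4.20777 years.

4.21 years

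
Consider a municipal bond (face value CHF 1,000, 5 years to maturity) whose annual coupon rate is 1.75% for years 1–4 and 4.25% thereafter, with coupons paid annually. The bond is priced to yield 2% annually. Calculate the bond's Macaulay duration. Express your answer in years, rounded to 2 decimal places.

Periodic yield y = 0.02. Discount each cash flow and weight by its year:
  t   CF        PV=CF/(1+0.02)^t    t·PV
  1        17.50        17.1569        17.1569
  2        17.50        16.8205        33.6409
  3        17.50        16.4906        49.4719
  4        17.50        16.1673        64.6692
  5     1,042.50       944.2244     4,721.1218
  Σ                  1,010.8596     4,886.0607
Price P = Σ PV = 1,010.8596.
Macaulay duration = Σ(t·PV) / P = 4,886.0607 / 1,010.8596 = 4.83357 years.

4.83 years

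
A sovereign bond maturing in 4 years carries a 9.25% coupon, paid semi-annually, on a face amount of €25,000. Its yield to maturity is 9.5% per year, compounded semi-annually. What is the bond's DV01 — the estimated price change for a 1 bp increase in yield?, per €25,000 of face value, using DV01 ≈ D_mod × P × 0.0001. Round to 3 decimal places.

€8.120

Periodic yield y = 0.0475.
  t   CF        PV=CF/(1+0.0475)^t    t·PV
  1     1,156.25     1,103.8186     1,103.8186
  2     1,156.25     1,053.7648     2,107.5296
  3     1,156.25     1,005.9807     3,017.9421
  4     1,156.25       960.3634     3,841.4538
  5     1,156.25       916.8147     4,584.0737
  6     1,156.25       875.2408     5,251.4448
  7     1,156.25       835.5521     5,848.8646
  8    26,156.25    18,044.4324   144,355.4595
  Σ                 24,795.9676   170,110.5867
P = 24,795.9676; D_Mac = 6.86041 half-year periods = 3.43021 yrs; D_mod = 3.27466 yrs.
DV01 ≈ 3.27466 × 24,795.9676 × 0.0001 = 8.119837.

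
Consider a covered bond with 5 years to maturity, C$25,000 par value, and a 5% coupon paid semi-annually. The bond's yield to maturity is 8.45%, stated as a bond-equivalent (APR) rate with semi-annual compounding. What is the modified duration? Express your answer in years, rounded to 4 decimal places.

Periodic yield y = 0.04225. First find Macaulay duration:
  t   CF        PV=CF/(1+0.04225)^t    t·PV
  1       625.00       599.6642       599.6642
  2       625.00       575.3554     1,150.7108
  3       625.00       552.0321     1,656.0962
  4       625.00       529.6542     2,118.6167
  5       625.00       508.1834     2,540.9171
  6       625.00       487.5830     2,925.4983
  7       625.00       467.8177     3,274.7242
  8       625.00       448.8537     3,590.8294
  9       625.00       430.6584     3,875.9252
  10   25,625.00    16,941.2260   169,412.2600
  Σ                 21,541.0281   191,145.2422
P = 21,541.0281; Macaulay duration = 191,145.2422 / 21,541.0281 = 8.87354 half-year periods = 4.43677 years.
Modified duration = D_Mac / (1 + y) = 4.43677 / 1.04225 = 4.25692 years.

4.2569 years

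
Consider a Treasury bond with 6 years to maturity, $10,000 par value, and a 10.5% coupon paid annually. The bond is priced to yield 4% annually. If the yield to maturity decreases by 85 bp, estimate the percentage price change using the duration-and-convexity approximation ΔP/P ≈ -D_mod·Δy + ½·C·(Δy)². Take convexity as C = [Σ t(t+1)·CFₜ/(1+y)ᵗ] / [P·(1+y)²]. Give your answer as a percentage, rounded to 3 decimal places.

With y = 0.04:
  t   CF        PV=CF/(1+0.04)^t    t·PV        t(t+1)·PV
  1     1,050.00     1,009.6154     1,009.6154       2,019.2308
  2     1,050.00       970.7840     1,941.5680       5,824.7041
  3     1,050.00       933.4462     2,800.3385      11,201.3541
  4     1,050.00       897.5444     3,590.1776      17,950.8880
  5     1,050.00       863.0235     4,315.1173      25,890.7039
  6    11,050.00     8,732.9755    52,397.8531     366,784.9714
  Σ                 13,407.3890    66,054.6699     429,671.8523
P = 13,407.3890; D_Mac = 4.92674 yrs; D_mod = 4.73725 yrs; C = 29.62962.
Duration effect: -4.73725 × (-0.0085) = +0.040267
Convexity effect: 0.5 × 29.62962 × (-0.0085)² = +0.0010704
ΔP/P ≈ +0.040267 + 0.0010704 = +0.041337 = +4.1337%.

+4.134%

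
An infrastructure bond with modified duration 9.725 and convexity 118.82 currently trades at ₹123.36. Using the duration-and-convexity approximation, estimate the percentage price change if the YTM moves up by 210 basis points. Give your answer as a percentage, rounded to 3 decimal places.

Duration effect: -D_mod·Δy = -9.725 × (+0.021) = -0.204225
Convexity effect: ½·C·(Δy)² = 0.5 × 118.82 × (0.021)² = +0.02619981
ΔP/P ≈ -0.204225 + 0.02619981 = -0.17802519
= -17.802519%.

-17.803%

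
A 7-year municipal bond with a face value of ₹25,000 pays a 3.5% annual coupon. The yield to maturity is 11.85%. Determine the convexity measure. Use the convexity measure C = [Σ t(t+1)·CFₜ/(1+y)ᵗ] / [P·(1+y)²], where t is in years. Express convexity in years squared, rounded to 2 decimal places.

With y = 0.1185:
  t   CF        PV=CF/(1+0.1185)^t    t·PV        t(t+1)·PV
  1       875.00       782.2977       782.2977       1,564.5954
  2       875.00       699.4168     1,398.8337       4,196.5010
  3       875.00       625.3168     1,875.9504       7,503.8014
  4       875.00       559.0673     2,236.2692      11,181.3462
  5       875.00       499.8367     2,499.1833      14,995.1000
  6       875.00       446.8812     2,681.2874      18,769.0120
  7    25,875.00    11,814.8562    82,703.9933     661,631.9461
  Σ                 15,427.6727    94,177.8150     719,842.3022
P = 15,427.6727.
Convexity = Σ t(t+1)·PV / [P·(1+y)²] = 719,842.3022 / (15,427.6727 × 1.251042) = 37.29623.

37.30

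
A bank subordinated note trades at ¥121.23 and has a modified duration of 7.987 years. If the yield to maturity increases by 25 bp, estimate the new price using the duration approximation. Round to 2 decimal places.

Duration approximation: ΔP/P ≈ -D_mod · Δy = -7.987 × (+0.0025) = -0.0199675.
New price ≈ 121.23 × (1 - 0.0199675) = 118.809339975.

¥118.81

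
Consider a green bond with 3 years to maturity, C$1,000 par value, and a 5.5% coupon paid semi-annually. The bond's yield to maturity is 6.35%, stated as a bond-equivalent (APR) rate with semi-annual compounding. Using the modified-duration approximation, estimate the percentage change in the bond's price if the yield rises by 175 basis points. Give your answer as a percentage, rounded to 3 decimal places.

-4.755%

Periodic yield y = 0.03175. Modified duration first:
  t   CF        PV=CF/(1+0.03175)^t    t·PV
  1        27.50        26.6537        26.6537
  2        27.50        25.8335        51.6671
  3        27.50        25.0386        75.1157
  4        27.50        24.2680        97.0722
  5        27.50        23.5212       117.6062
  6     1,027.50       851.7948     5,110.7686
  Σ                    977.1099     5,478.8834
P = 977.1099; D_Mac = 5.60723 half-year periods = 2.80362 yrs; D_mod = 2.80362/(1+0.03175) = 2.71734 yrs.
ΔP/P ≈ -D_mod · Δy = -2.71734 × (+0.0175) = -0.047553 = -4.7553%.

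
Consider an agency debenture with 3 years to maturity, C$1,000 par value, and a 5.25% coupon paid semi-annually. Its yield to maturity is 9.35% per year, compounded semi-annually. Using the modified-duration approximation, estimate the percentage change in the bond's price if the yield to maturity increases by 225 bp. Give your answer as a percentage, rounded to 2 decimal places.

-6.02%

Periodic yield y = 0.04675. Modified duration first:
  t   CF        PV=CF/(1+0.04675)^t    t·PV
  1        26.25        25.0776        25.0776
  2        26.25        23.9576        47.9152
  3        26.25        22.8876        68.6628
  4        26.25        21.8654        87.4616
  5        26.25        20.8888       104.4442
  6     1,026.25       780.1810     4,681.0858
  Σ                    894.8580     5,014.6473
P = 894.8580; D_Mac = 5.60385 half-year periods = 2.80192 yrs; D_mod = 2.80192/(1+0.04675) = 2.67678 yrs.
ΔP/P ≈ -D_mod · Δy = -2.67678 × (+0.0225) = -0.060228 = -6.0228%.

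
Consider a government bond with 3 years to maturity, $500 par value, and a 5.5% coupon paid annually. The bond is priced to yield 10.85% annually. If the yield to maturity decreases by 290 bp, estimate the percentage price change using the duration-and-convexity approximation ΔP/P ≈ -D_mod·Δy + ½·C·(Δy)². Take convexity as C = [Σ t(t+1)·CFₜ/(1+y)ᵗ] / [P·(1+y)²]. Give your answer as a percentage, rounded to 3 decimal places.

With y = 0.1085:
  t   CF        PV=CF/(1+0.1085)^t    t·PV        t(t+1)·PV
  1        27.50        24.8083        24.8083          49.6166
  2        27.50        22.3801        44.7601         134.2804
  3       527.50       387.2714     1,161.8141       4,647.2562
  Σ                    434.4597     1,231.3825       4,831.1532
P = 434.4597; D_Mac = 2.83428 yrs; D_mod = 2.55686 yrs; C = 9.04961.
Duration effect: -2.55686 × (-0.029) = +0.074149
Convexity effect: 0.5 × 9.04961 × (-0.029)² = +0.0038054
ΔP/P ≈ +0.074149 + 0.0038054 = +0.077954 = +7.7954%.

+7.795%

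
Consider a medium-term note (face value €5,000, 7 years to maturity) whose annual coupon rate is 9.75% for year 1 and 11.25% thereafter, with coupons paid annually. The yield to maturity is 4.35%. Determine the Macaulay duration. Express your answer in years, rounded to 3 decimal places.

Periodic yield y = 0.0435. Discount each cash flow and weight by its year:
  t   CF        PV=CF/(1+0.0435)^t    t·PV
  1       487.50       467.1778       467.1778
  2       562.50       516.5800     1,033.1601
  3       562.50       495.0456     1,485.1367
  4       562.50       474.4088     1,897.6351
  5       562.50       454.6323     2,273.1614
  6       562.50       435.6802     2,614.0811
  7     5,562.50     4,128.7905    28,901.5337
  Σ                  6,972.3151    38,671.8858
Price P = Σ PV = 6,972.3151.
Macaulay duration = Σ(t·PV) / P = 38,671.8858 / 6,972.3151 = 5.54649 years.

5.546 years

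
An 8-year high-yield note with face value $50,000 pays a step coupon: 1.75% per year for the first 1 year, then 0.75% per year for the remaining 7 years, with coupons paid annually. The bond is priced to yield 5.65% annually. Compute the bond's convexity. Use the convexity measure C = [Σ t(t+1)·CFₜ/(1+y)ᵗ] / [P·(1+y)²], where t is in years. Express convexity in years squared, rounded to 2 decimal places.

60.95

With y = 0.0565:
  t   CF        PV=CF/(1+0.0565)^t    t·PV        t(t+1)·PV
  1       875.00       828.2063       828.2063       1,656.4127
  2       375.00       335.9636       671.9273       2,015.7818
  3       375.00       317.9968       953.9904       3,815.9617
  4       375.00       300.9908     1,203.9633       6,019.8166
  5       375.00       284.8943     1,424.4715       8,546.8290
  6       375.00       269.6586     1,617.9515      11,325.6608
  7       375.00       255.2377     1,786.6636      14,293.3091
  8    50,375.00    32,453.3137   259,626.5098   2,336,638.5879
  Σ                 35,046.2619   268,113.6838   2,384,312.3595
P = 35,046.2619.
Convexity = Σ t(t+1)·PV / [P·(1+y)²] = 2,384,312.3595 / (35,046.2619 × 1.116192) = 60.95123.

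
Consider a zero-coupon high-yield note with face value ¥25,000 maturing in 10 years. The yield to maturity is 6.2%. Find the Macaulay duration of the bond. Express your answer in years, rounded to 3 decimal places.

A zero-coupon bond has a single cash flow at maturity, so its Macaulay duration equals its maturity: 10 years.

10.000 years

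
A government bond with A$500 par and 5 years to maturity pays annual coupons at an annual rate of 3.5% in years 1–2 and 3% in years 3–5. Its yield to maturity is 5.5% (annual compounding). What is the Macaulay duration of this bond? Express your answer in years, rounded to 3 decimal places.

4.665 years

Periodic yield y = 0.055. Discount each cash flow and weight by its year:
  t   CF        PV=CF/(1+0.055)^t    t·PV
  1        17.50        16.5877        16.5877
  2        17.50        15.7229        31.4458
  3        15.00        12.7742        38.3226
  4        15.00        12.1083        48.4330
  5       515.00       394.0442     1,970.2210
  Σ                    451.2372     2,105.0101
Price P = Σ PV = 451.2372.
Macaulay duration = Σ(t·PV) / P = 2,105.0101 / 451.2372 = 4.66497 years.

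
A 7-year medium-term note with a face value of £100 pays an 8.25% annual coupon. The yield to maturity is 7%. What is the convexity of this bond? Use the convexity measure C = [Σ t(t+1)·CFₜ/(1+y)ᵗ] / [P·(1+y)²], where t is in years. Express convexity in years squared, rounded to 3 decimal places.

36.397

With y = 0.07:
  t   CF        PV=CF/(1+0.07)^t    t·PV        t(t+1)·PV
  1         8.25         7.7103         7.7103          15.4206
  2         8.25         7.2059        14.4117          43.2352
  3         8.25         6.7345        20.2034          80.8135
  4         8.25         6.2939        25.1755         125.8777
  5         8.25         5.8821        29.4107         176.4641
  6         8.25         5.4973        32.9839         230.8876
  7       108.25        67.4127       471.8886       3,775.1089
  Σ                    106.7366       601.7842       4,447.8076
P = 106.7366.
Convexity = Σ t(t+1)·PV / [P·(1+y)²] = 4,447.8076 / (106.7366 × 1.144900) = 36.39695.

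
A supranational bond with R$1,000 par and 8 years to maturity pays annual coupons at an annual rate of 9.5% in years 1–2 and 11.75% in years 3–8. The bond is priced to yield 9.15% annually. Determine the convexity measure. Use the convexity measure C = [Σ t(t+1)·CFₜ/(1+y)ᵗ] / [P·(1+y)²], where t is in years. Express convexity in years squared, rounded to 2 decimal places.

With y = 0.0915:
  t   CF        PV=CF/(1+0.0915)^t    t·PV        t(t+1)·PV
  1        95.00        87.0362        87.0362         174.0724
  2        95.00        79.7400       159.4800         478.4399
  3       117.50        90.3580       271.0740       1,084.2961
  4       117.50        82.7833       331.1333       1,655.6667
  5       117.50        75.8436       379.2182       2,275.3092
  6       117.50        69.4857       416.9142       2,918.3993
  7       117.50        63.6607       445.6252       3,565.0015
  8     1,117.50       554.6993     4,437.5943      39,938.3490
  Σ                  1,103.6069     6,528.0754      52,089.5340
P = 1,103.6069.
Convexity = Σ t(t+1)·PV / [P·(1+y)²] = 52,089.5340 / (1,103.6069 × 1.191372) = 39.61764.

39.62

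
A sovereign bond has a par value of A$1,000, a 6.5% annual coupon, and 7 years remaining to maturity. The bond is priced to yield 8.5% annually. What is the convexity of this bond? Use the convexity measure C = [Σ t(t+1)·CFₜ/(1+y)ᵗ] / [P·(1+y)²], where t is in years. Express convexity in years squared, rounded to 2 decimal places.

With y = 0.085:
  t   CF        PV=CF/(1+0.085)^t    t·PV        t(t+1)·PV
  1        65.00        59.9078        59.9078         119.8157
  2        65.00        55.2146       110.4292         331.2876
  3        65.00        50.8890       152.6671         610.6683
  4        65.00        46.9023       187.6093         938.0466
  5        65.00        43.2280       216.1398       1,296.8386
  6        65.00        39.8414       239.0486       1,673.3401
  7     1,065.00       601.6466     4,211.5259      33,692.2076
  Σ                    897.6297     5,177.3277      38,662.2043
P = 897.6297.
Convexity = Σ t(t+1)·PV / [P·(1+y)²] = 38,662.2043 / (897.6297 × 1.177225) = 36.58726.

36.59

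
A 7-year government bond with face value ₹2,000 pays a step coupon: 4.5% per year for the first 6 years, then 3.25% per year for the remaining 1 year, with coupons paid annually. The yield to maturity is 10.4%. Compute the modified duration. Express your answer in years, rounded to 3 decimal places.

Periodic yield y = 0.104. First find Macaulay duration:
  t   CF        PV=CF/(1+0.104)^t    t·PV
  1        90.00        81.5217        81.5217
  2        90.00        73.8422       147.6843
  3        90.00        66.8860       200.6580
  4        90.00        60.5852       242.3406
  5        90.00        54.8779       274.3893
  6        90.00        49.7082       298.2492
  7     2,065.00     1,033.0862     7,231.6031
  Σ                  1,420.5073     8,476.4463
P = 1,420.5073; Macaulay duration = 8,476.4463 / 1,420.5073 = 5.96720 years.
Modified duration = D_Mac / (1 + y) = 5.96720 / 1.104 = 5.40507 years.

5.405 years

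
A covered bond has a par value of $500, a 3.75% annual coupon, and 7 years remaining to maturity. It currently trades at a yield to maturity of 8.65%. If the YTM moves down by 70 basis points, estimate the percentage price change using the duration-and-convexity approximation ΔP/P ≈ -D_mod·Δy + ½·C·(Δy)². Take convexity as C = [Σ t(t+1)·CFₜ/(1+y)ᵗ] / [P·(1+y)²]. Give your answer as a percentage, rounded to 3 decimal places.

+4.062%

With y = 0.0865:
  t   CF        PV=CF/(1+0.0865)^t    t·PV        t(t+1)·PV
  1        18.75        17.2572        17.2572          34.5145
  2        18.75        15.8833        31.7667          95.3000
  3        18.75        14.6188        43.8564         175.4257
  4        18.75        13.4550        53.8198         269.0992
  5        18.75        12.3838        61.9188         371.5129
  6        18.75        11.3978        68.3871         478.7096
  7       518.75       290.2351     2,031.6460      16,253.1679
  Σ                    375.2311     2,308.6521      17,677.7299
P = 375.2311; D_Mac = 6.15261 yrs; D_mod = 5.66278 yrs; C = 39.90876.
Duration effect: -5.66278 × (-0.007) = +0.039639
Convexity effect: 0.5 × 39.90876 × (-0.007)² = +0.0009778
ΔP/P ≈ +0.039639 + 0.0009778 = +0.040617 = +4.0617%.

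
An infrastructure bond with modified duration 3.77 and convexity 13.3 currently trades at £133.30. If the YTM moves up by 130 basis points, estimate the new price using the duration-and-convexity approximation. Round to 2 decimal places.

£126.92

Duration effect: -D_mod·Δy = -3.77 × (+0.013) = -0.049010
Convexity effect: ½·C·(Δy)² = 0.5 × 13.3 × (0.013)² = +0.00112385
ΔP/P ≈ -0.049010 + 0.00112385 = -0.04788615
New price ≈ 133.30 × (1 - 0.04788615) = 126.916776205.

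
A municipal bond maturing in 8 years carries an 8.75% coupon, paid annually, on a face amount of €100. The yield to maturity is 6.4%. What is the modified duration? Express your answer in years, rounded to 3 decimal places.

Periodic yield y = 0.064. First find Macaulay duration:
  t   CF        PV=CF/(1+0.064)^t    t·PV
  1         8.75         8.2237         8.2237
  2         8.75         7.7290        15.4581
  3         8.75         7.2641        21.7924
  4         8.75         6.8272        27.3087
  5         8.75         6.4165        32.0826
  6         8.75         6.0306        36.1834
  7         8.75         5.6678        39.6748
  8       108.75        66.2058       529.6466
  Σ                    114.3648       710.3703
P = 114.3648; Macaulay duration = 710.3703 / 114.3648 = 6.21144 years.
Modified duration = D_Mac / (1 + y) = 6.21144 / 1.064 = 5.83782 years.

5.838 years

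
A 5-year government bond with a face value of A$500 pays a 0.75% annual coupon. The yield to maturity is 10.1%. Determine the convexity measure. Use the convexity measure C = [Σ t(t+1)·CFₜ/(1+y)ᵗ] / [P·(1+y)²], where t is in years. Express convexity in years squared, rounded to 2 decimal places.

24.12

With y = 0.101:
  t   CF        PV=CF/(1+0.101)^t    t·PV        t(t+1)·PV
  1         3.75         3.4060         3.4060           6.8120
  2         3.75         3.0935         6.1871          18.5613
  3         3.75         2.8098         8.4293          33.7171
  4         3.75         2.5520        10.2080          51.0402
  5       503.75       311.3712     1,556.8561       9,341.1365
  Σ                    323.2325     1,585.0865       9,451.2671
P = 323.2325.
Convexity = Σ t(t+1)·PV / [P·(1+y)²] = 9,451.2671 / (323.2325 × 1.212201) = 24.12128.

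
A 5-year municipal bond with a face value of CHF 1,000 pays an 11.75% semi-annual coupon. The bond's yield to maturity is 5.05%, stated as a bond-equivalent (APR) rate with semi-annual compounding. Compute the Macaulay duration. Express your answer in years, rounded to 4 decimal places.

4.0655 years

Periodic yield y = 0.02525. Discount each cash flow and weight by its period:
  t   CF        PV=CF/(1+0.02525)^t    t·PV
  1        58.75        57.3031        57.3031
  2        58.75        55.8918       111.7837
  3        58.75        54.5153       163.5459
  4        58.75        53.1727       212.6908
  5        58.75        51.8632       259.3158
  6        58.75        50.5859       303.5152
  7        58.75        49.3400       345.3802
  8        58.75        48.1249       384.9990
  9        58.75        46.9397       422.4569
  10    1,058.75       825.0792     8,250.7921
  Σ                  1,292.8157    10,511.7828
Price P = Σ PV = 1,292.8157.
Macaulay duration = Σ(t·PV) / P = 10,511.7828 / 1,292.8157 = 8.13092 half-year periods.
In years: 8.13092 / 2 = 4.06546 years.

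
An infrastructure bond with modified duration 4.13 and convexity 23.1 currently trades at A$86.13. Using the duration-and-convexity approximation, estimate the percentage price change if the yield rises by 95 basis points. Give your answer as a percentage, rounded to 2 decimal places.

-3.82%

Duration effect: -D_mod·Δy = -4.13 × (+0.0095) = -0.039235
Convexity effect: ½·C·(Δy)² = 0.5 × 23.1 × (0.0095)² = +0.0010423875
ΔP/P ≈ -0.039235 + 0.0010423875 = -0.0381926125
= -3.81926125%.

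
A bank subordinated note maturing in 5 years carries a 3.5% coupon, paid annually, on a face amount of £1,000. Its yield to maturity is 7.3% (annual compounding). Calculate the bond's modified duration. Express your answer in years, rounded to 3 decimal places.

Periodic yield y = 0.073. First find Macaulay duration:
  t   CF        PV=CF/(1+0.073)^t    t·PV
  1        35.00        32.6188        32.6188
  2        35.00        30.3997        60.7993
  3        35.00        28.3315        84.9944
  4        35.00        26.4040       105.6159
  5     1,035.00       727.6822     3,638.4109
  Σ                    845.4361     3,922.4393
P = 845.4361; Macaulay duration = 3,922.4393 / 845.4361 = 4.63955 years.
Modified duration = D_Mac / (1 + y) = 4.63955 / 1.073 = 4.32390 years.

4.324 years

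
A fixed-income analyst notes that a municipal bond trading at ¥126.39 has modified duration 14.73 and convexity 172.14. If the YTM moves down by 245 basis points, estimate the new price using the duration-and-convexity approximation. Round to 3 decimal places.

¥178.532

Duration effect: -D_mod·Δy = -14.73 × (-0.0245) = +0.360885
Convexity effect: ½·C·(Δy)² = 0.5 × 172.14 × (-0.0245)² = +0.0516635175
ΔP/P ≈ +0.360885 + 0.0516635175 = +0.4125485175
New price ≈ 126.39 × (1 + 0.4125485175) = 178.532007126825.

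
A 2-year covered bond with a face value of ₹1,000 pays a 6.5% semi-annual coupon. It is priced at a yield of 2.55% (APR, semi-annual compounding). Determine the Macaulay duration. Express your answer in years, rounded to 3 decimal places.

Periodic yield y = 0.01275. Discount each cash flow and weight by its period:
  t   CF        PV=CF/(1+0.01275)^t    t·PV
  1        32.50        32.0908        32.0908
  2        32.50        31.6868        63.3737
  3        32.50        31.2879        93.8637
  4     1,032.50       981.4791     3,925.9164
  Σ                  1,076.5447     4,115.2446
Price P = Σ PV = 1,076.5447.
Macaulay duration = Σ(t·PV) / P = 4,115.2446 / 1,076.5447 = 3.82264 half-year periods.
In years: 3.82264 / 2 = 1.91132 years.

1.911 years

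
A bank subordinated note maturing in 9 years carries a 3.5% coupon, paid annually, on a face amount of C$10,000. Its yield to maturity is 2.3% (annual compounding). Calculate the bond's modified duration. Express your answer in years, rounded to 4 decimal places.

Periodic yield y = 0.023. First find Macaulay duration:
  t   CF        PV=CF/(1+0.023)^t    t·PV
  1       350.00       342.1310       342.1310
  2       350.00       334.4389       668.8778
  3       350.00       326.9197       980.7592
  4       350.00       319.5696     1,278.2785
  5       350.00       312.3848     1,561.9239
  6       350.00       305.3615     1,832.1688
  7       350.00       298.4961     2,089.4724
  8       350.00       291.7850     2,334.2801
  9    10,350.00     8,434.5059    75,910.5531
  Σ                 10,965.5925    86,998.4449
P = 10,965.5925; Macaulay duration = 86,998.4449 / 10,965.5925 = 7.93377 years.
Modified duration = D_Mac / (1 + y) = 7.93377 / 1.023 = 7.75539 years.

7.7554 years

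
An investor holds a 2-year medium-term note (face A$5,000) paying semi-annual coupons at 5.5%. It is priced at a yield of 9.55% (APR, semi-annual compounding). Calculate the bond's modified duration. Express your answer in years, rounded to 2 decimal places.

1.83 years

Periodic yield y = 0.04775. First find Macaulay duration:
  t   CF        PV=CF/(1+0.04775)^t    t·PV
  1       137.50       131.2336       131.2336
  2       137.50       125.2528       250.5056
  3       137.50       119.5445       358.6336
  4     5,137.50     4,263.0572    17,052.2287
  Σ                  4,639.0881    17,792.6014
P = 4,639.0881; Macaulay duration = 17,792.6014 / 4,639.0881 = 3.83537 half-year periods = 1.91768 years.
Modified duration = D_Mac / (1 + y) = 1.91768 / 1.04775 = 1.83029 years.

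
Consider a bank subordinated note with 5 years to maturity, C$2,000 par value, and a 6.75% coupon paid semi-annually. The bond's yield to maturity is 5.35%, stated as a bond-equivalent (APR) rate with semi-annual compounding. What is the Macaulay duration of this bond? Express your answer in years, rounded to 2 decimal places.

4.35 years

Periodic yield y = 0.02675. Discount each cash flow and weight by its period:
  t   CF        PV=CF/(1+0.02675)^t    t·PV
  1        67.50        65.7414        65.7414
  2        67.50        64.0287       128.0573
  3        67.50        62.3605       187.0815
  4        67.50        60.7358       242.9433
  5        67.50        59.1535       295.7673
  6        67.50        57.6123       345.6740
  7        67.50        56.1114       392.7795
  8        67.50        54.6495       437.1959
  9        67.50        53.2257       479.0313
  10    2,067.50     1,587.8095    15,878.0953
  Σ                  2,121.4283    18,452.3669
Price P = Σ PV = 2,121.4283.
Macaulay duration = Σ(t·PV) / P = 18,452.3669 / 2,121.4283 = 8.69809 half-year periods.
In years: 8.69809 / 2 = 4.34904 years.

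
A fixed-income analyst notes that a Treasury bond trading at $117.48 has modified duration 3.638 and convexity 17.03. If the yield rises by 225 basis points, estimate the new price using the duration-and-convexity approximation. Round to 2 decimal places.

$108.37

Duration effect: -D_mod·Δy = -3.638 × (+0.0225) = -0.081855
Convexity effect: ½·C·(Δy)² = 0.5 × 17.03 × (0.0225)² = +0.00431071875
ΔP/P ≈ -0.081855 + 0.00431071875 = -0.07754428125
New price ≈ 117.48 × (1 - 0.07754428125) = 108.37009783875.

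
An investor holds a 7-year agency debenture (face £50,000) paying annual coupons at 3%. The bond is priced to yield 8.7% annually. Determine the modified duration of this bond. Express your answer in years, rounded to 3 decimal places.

Periodic yield y = 0.087. First find Macaulay duration:
  t   CF        PV=CF/(1+0.087)^t    t·PV
  1     1,500.00     1,379.9448     1,379.9448
  2     1,500.00     1,269.4984     2,538.9969
  3     1,500.00     1,167.8918     3,503.6755
  4     1,500.00     1,074.4175     4,297.6701
  5     1,500.00       988.4246     4,942.1229
  6     1,500.00       909.3142     5,455.8855
  7    51,500.00    28,721.0571   201,047.3997
  Σ                 35,510.5485   223,165.6954
P = 35,510.5485; Macaulay duration = 223,165.6954 / 35,510.5485 = 6.28449 years.
Modified duration = D_Mac / (1 + y) = 6.28449 / 1.087 = 5.78150 years.

5.781 years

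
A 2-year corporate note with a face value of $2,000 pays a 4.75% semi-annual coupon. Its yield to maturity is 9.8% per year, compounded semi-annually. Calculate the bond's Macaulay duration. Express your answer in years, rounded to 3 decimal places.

Periodic yield y = 0.049. Discount each cash flow and weight by its period:
  t   CF        PV=CF/(1+0.049)^t    t·PV
  1        47.50        45.2812        45.2812
  2        47.50        43.1661        86.3322
  3        47.50        41.1497       123.4492
  4     2,047.50     1,690.9157     6,763.6628
  Σ                  1,820.5128     7,018.7254
Price P = Σ PV = 1,820.5128.
Macaulay duration = Σ(t·PV) / P = 7,018.7254 / 1,820.5128 = 3.85536 half-year periods.
In years: 3.85536 / 2 = 1.92768 years.

1.928 years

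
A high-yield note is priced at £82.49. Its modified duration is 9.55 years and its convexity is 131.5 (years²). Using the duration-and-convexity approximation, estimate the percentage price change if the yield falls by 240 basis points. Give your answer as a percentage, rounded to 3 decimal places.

+26.707%

Duration effect: -D_mod·Δy = -9.55 × (-0.024) = +0.229200
Convexity effect: ½·C·(Δy)² = 0.5 × 131.5 × (-0.024)² = +0.0378720
ΔP/P ≈ +0.229200 + 0.0378720 = +0.267072
= +26.7072%.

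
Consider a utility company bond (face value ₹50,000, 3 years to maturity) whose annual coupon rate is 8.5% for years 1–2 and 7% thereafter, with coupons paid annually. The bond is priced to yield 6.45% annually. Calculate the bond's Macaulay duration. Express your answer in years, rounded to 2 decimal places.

2.77 years

Periodic yield y = 0.0645. Discount each cash flow and weight by its year:
  t   CF        PV=CF/(1+0.0645)^t    t·PV
  1     4,250.00     3,992.4847     3,992.4847
  2     4,250.00     3,750.5728     7,501.1456
  3    53,500.00    44,352.3652   133,057.0956
  Σ                 52,095.4227   144,550.7259
Price P = Σ PV = 52,095.4227.
Macaulay duration = Σ(t·PV) / P = 144,550.7259 / 52,095.4227 = 2.77473 years.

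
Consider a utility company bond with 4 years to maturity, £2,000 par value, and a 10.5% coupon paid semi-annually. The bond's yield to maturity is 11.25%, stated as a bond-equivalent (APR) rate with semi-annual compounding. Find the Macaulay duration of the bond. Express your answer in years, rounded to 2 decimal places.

Periodic yield y = 0.05625. Discount each cash flow and weight by its period:
  t   CF        PV=CF/(1+0.05625)^t    t·PV
  1       105.00        99.4083        99.4083
  2       105.00        94.1144       188.2287
  3       105.00        89.1023       267.3070
  4       105.00        84.3572       337.4290
  5       105.00        79.8649       399.3243
  6       105.00        75.6117       453.6702
  7       105.00        71.5850       501.0952
  8     2,105.00     1,358.6836    10,869.4686
  Σ                  1,952.7274    13,115.9313
Price P = Σ PV = 1,952.7274.
Macaulay duration = Σ(t·PV) / P = 13,115.9313 / 1,952.7274 = 6.71672 half-year periods.
In years: 6.71672 / 2 = 3.35836 years.

3.36 years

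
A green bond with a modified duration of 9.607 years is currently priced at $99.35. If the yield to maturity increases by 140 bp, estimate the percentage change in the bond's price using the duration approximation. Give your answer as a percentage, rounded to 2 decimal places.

Duration approximation: ΔP/P ≈ -D_mod · Δy = -9.607 × (+0.014) = -0.134498.
As a percentage: -13.4498%.

-13.45%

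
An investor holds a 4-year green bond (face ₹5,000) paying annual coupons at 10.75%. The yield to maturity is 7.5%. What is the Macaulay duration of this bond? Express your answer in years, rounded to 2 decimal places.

Periodic yield y = 0.075. Discount each cash flow and weight by its year:
  t   CF        PV=CF/(1+0.075)^t    t·PV
  1       537.50       500.0000       500.0000
  2       537.50       465.1163       930.2326
  3       537.50       432.6663     1,297.9989
  4     5,537.50     4,146.4829    16,585.9317
  Σ                  5,544.2655    19,314.1632
Price P = Σ PV = 5,544.2655.
Macaulay duration = Σ(t·PV) / P = 19,314.1632 / 5,544.2655 = 3.48363 years.

3.48 years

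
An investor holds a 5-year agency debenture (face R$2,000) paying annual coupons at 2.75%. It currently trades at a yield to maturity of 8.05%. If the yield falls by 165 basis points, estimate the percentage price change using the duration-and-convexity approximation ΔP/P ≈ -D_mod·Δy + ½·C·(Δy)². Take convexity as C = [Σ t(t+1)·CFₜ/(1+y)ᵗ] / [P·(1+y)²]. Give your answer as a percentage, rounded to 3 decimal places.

+7.500%

With y = 0.0805:
  t   CF        PV=CF/(1+0.0805)^t    t·PV        t(t+1)·PV
  1        55.00        50.9024        50.9024         101.8047
  2        55.00        47.1100        94.2200         282.6600
  3        55.00        43.6002       130.8006         523.2023
  4        55.00        40.3519       161.4075         807.0373
  5     2,055.00     1,395.3655     6,976.8273      41,860.9640
  Σ                  1,577.3299     7,414.1577      43,575.6683
P = 1,577.3299; D_Mac = 4.70045 yrs; D_mod = 4.35025 yrs; C = 23.66312.
Duration effect: -4.35025 × (-0.0165) = +0.071779
Convexity effect: 0.5 × 23.66312 × (-0.0165)² = +0.0032211
ΔP/P ≈ +0.071779 + 0.0032211 = +0.075000 = +7.5000%.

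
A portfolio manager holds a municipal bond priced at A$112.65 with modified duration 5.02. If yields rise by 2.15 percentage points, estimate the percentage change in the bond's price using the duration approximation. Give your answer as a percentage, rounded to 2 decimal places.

Duration approximation: ΔP/P ≈ -D_mod · Δy = -5.02 × (+0.0215) = -0.107930.
As a percentage: -10.7930%.

-10.79%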